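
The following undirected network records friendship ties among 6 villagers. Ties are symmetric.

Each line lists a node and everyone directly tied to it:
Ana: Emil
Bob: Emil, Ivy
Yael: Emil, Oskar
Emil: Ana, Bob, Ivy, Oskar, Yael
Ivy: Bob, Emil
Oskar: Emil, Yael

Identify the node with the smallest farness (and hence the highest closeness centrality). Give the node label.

Farness (sum of distances to all others) for each node — Ana:9, Bob:8, Emil:5, Ivy:8, Oskar:8, Yael:8.
The smallest farness is 5, for Emil, so Emil has the highest closeness.

Emil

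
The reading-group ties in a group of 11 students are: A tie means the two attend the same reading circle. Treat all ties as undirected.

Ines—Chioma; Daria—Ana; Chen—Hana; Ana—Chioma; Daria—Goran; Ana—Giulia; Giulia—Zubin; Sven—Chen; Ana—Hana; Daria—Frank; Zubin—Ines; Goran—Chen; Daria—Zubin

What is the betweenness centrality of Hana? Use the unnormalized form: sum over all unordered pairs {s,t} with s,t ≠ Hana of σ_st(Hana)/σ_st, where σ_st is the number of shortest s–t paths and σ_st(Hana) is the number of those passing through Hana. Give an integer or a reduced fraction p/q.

7

Pairs whose geodesics pass through Hana — Ana–Chen: 1; Ana–Sven: 1; Chen–Giulia: 1; Chen–Ines: 1/2; Chen–Chioma: 1; Giulia–Sven: 1; Sven–Ines: 1/2; Sven–Chioma: 1.
All other pairs contribute 0.
Summing the contributions gives betweenness(Hana) = 7.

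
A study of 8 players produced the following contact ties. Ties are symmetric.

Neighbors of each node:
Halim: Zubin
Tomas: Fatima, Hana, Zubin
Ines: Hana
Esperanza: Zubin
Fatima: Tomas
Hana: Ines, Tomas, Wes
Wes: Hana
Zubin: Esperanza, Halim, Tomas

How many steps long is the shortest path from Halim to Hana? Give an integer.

One shortest route is Halim – Zubin – Tomas – Hana, which uses 3 edges, and at distance 2 from Halim we only reach {Esperanza, Tomas}, which does not include Hana. So d(Halim,Hana) = 3.

3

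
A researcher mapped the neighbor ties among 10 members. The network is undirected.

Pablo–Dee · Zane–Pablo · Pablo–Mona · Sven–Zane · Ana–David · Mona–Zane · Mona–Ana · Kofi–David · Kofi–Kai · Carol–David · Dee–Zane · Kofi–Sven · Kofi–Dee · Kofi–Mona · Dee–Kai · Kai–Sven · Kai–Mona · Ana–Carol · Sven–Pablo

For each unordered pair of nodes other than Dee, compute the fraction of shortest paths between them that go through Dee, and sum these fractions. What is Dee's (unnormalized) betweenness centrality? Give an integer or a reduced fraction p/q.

Pairs whose geodesics pass through Dee — Kai–Pablo: 1/3; Kai–Zane: 1/3; Pablo–Kofi: 1/3; Pablo–David: 1/4; Zane–Kofi: 1/3; Zane–David: 1/4.
All other pairs contribute 0.
Summing the contributions gives betweenness(Dee) = 11/6.

11/6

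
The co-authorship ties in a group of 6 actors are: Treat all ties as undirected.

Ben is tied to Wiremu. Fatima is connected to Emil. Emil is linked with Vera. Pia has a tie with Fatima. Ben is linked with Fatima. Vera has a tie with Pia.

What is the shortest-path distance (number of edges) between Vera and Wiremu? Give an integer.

One shortest route is Vera – Emil – Fatima – Ben – Wiremu, which uses 4 edges, and at distance 3 from Vera we only reach {Ben}, which does not include Wiremu. So d(Vera,Wiremu) = 4.

4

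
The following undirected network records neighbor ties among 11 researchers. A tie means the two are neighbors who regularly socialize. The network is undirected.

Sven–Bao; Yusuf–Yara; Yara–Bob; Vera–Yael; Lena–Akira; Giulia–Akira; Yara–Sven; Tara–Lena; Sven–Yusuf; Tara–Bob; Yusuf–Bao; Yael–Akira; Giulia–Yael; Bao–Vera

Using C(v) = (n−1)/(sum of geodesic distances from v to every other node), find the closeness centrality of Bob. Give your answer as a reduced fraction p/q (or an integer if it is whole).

Distances from Bob: Akira:3, Bao:3, Giulia:4, Lena:2, Sven:2, Tara:1, Vera:4, Yael:4, Yara:1, Yusuf:2. Sum = 26.
n = 11, so closeness = 10/26 = 5/13.

5/13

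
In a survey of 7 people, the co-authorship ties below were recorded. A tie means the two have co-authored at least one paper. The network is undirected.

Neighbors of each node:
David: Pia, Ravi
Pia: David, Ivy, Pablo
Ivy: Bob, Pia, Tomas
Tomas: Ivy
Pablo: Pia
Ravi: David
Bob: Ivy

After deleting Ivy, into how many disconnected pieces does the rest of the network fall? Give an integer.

3

Without Ivy, the remaining ties split the others into: {David, Pablo, Pia, Ravi}; {Tomas}; {Bob}.
That's 3 separate components.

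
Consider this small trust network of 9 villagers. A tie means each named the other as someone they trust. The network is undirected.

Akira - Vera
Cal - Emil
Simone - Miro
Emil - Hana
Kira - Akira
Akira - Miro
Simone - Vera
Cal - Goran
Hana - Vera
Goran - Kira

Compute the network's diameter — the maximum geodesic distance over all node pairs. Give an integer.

Eccentricity of each node (its greatest distance to any other): Akira:3, Cal:4, Emil:4, Goran:4, Hana:3, Kira:3, Miro:4, Simone:4, Vera:3.
The maximum eccentricity is 4, realized for instance by the pair Goran–Simone via Goran – Kira – Akira – Miro – Simone. So the diameter is 4.

4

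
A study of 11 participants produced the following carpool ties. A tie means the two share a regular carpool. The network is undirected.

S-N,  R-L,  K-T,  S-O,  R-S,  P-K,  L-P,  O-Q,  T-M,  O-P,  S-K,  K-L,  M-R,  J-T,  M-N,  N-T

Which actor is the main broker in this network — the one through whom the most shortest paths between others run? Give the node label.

Unnormalized betweenness of each node: J:0, K:31/3, L:2, M:11/4, N:23/6, O:59/6, P:13/3, Q:0, R:4, S:37/3, T:139/12.
S has the largest value, 37/3, making it the main broker — the node through which the most shortest paths run.

S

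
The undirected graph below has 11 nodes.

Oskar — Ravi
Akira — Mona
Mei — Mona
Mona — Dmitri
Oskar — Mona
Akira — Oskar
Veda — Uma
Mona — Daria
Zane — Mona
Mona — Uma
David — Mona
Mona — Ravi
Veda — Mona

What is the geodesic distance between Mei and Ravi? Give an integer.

2

One shortest route is Mei – Mona – Ravi, which uses 2 edges, and Mei and Ravi are not directly tied, so nothing shorter exists. So d(Mei,Ravi) = 2.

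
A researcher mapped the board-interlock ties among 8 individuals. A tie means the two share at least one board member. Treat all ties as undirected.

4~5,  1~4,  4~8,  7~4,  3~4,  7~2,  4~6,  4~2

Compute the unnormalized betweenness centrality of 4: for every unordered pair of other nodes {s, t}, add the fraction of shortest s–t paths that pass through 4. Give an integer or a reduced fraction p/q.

20

Pairs whose geodesics pass through 4 — 2–6: 1; 2–5: 1; 2–3: 1; 2–8: 1; 2–1: 1; 6–5: 1; 6–3: 1; 6–7: 1; 6–8: 1; 6–1: 1; 5–3: 1; 5–7: 1; 5–8: 1; 5–1: 1 … (+6 more pairs).
All other pairs contribute 0.
Summing the contributions gives betweenness(4) = 20.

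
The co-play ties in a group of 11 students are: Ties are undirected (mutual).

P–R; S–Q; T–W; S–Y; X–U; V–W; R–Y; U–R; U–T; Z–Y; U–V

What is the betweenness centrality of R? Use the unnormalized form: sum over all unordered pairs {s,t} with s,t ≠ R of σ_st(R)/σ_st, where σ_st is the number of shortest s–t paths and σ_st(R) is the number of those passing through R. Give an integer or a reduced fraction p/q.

Pairs whose geodesics pass through R — Z–X: 1; Z–P: 1; Z–W: 2/2; Z–T: 1; Z–U: 1; Z–V: 1; S–X: 1; S–P: 1; S–W: 2/2; S–T: 1; S–U: 1; S–V: 1; X–Y: 1; X–P: 1 … (+15 more pairs).
All other pairs contribute 0.
Summing the contributions gives betweenness(R) = 29.

29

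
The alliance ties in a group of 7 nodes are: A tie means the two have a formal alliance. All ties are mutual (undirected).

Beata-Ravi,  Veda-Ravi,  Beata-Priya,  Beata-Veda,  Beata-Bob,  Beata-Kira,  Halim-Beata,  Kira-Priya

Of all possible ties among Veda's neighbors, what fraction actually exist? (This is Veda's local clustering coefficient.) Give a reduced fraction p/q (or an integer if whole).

Veda's neighbors: Beata and Ravi (k = 2).
Possible neighbor pairs: C(2,2) = 1. Edges among them: Beata–Ravi → e = 1.
Clustering(Veda) = 1/1.

1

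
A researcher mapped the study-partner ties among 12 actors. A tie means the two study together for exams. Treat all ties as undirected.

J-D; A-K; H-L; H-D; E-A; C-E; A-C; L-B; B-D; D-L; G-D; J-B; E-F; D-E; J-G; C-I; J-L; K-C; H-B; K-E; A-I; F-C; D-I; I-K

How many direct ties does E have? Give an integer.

5

E is directly tied to A, C, D, F, and K. That is 5 neighbors, so the degree of E is 5.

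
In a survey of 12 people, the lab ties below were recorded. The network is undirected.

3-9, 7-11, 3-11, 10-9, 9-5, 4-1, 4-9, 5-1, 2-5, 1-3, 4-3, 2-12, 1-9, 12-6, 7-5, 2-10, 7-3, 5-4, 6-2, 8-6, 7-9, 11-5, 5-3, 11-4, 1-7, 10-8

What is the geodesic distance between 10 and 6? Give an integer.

2

One shortest route is 10 – 2 – 6, which uses 2 edges, and 10 and 6 are not directly tied, so nothing shorter exists. So d(10,6) = 2.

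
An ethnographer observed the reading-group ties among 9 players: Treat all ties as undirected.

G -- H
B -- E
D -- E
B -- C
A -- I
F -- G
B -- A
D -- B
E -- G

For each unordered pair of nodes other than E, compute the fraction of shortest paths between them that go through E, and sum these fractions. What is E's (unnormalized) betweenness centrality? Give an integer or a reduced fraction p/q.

15

Pairs whose geodesics pass through E — B–H: 1; B–G: 1; B–F: 1; D–H: 1; D–G: 1; D–F: 1; C–H: 1; C–G: 1; C–F: 1; I–H: 1; I–G: 1; I–F: 1; H–A: 1; G–A: 1 … (+1 more pairs).
All other pairs contribute 0.
Summing the contributions gives betweenness(E) = 15.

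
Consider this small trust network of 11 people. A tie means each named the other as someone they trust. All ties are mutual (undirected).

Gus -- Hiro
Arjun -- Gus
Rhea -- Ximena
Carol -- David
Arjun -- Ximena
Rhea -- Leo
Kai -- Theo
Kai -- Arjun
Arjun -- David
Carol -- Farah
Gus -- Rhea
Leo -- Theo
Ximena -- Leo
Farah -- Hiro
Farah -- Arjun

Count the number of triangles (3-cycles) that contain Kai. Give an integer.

0

Kai's neighbors are Arjun and Theo, but none of them are tied to each other, so no triangle contains Kai.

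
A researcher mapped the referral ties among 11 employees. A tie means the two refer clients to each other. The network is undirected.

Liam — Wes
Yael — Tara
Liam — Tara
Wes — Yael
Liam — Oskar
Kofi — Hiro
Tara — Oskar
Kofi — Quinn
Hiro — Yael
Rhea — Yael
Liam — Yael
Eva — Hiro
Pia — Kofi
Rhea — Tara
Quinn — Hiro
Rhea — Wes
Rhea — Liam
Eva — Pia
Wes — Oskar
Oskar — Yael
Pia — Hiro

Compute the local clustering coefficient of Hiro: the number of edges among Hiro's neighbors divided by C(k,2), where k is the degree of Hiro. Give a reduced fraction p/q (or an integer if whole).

3/10

Hiro's neighbors: Eva, Kofi, Pia, Quinn, and Yael (k = 5).
Possible neighbor pairs: C(5,2) = 10. Edges among them: Eva–Pia, Kofi–Pia, Kofi–Quinn → e = 3.
Clustering(Hiro) = 3/10.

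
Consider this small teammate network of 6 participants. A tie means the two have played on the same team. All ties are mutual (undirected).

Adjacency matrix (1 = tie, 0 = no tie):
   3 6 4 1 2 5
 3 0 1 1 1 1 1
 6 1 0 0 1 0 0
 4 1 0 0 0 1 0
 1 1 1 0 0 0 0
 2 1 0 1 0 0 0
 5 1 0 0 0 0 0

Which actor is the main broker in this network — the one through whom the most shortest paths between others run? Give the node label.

Unnormalized betweenness of each node: 1:0, 2:0, 3:8, 4:0, 5:0, 6:0.
3 has the largest value, 8, making it the main broker — the node through which the most shortest paths run.

3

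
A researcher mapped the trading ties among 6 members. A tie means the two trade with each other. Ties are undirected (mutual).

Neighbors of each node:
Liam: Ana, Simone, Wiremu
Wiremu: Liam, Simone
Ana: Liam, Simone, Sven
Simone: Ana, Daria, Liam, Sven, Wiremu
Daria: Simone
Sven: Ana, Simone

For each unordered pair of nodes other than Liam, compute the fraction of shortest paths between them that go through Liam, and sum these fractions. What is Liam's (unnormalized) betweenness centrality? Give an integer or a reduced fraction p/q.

Pairs whose geodesics pass through Liam — Wiremu–Ana: 1/2.
All other pairs contribute 0.
Summing the contributions gives betweenness(Liam) = 1/2.

1/2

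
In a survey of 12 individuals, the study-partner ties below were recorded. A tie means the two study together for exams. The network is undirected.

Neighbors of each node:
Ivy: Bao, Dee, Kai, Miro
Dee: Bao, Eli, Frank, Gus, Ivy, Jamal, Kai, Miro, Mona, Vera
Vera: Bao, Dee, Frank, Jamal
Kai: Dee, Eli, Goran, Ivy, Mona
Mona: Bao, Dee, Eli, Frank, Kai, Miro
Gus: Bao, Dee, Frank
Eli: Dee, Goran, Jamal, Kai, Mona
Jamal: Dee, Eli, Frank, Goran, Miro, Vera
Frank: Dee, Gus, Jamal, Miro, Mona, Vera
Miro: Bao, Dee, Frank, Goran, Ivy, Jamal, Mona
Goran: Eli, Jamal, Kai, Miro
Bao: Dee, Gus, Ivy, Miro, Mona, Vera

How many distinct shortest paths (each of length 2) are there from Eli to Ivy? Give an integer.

The shortest distance is 2. The length-2 paths are: Eli–Dee–Ivy; Eli–Kai–Ivy.
That gives 2 distinct shortest paths.

2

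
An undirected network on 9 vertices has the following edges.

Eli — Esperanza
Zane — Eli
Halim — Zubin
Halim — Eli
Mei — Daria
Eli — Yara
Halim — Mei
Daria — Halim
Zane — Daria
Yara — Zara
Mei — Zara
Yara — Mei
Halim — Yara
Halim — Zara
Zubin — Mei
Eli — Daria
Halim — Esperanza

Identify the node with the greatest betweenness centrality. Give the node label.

Halim

Unnormalized betweenness of each node: Daria:3, Eli:14/3, Esperanza:0, Halim:28/3, Mei:35/12, Yara:13/12, Zane:0, Zara:0, Zubin:0.
Halim has the largest value, 28/3, making it the main broker — the node through which the most shortest paths run.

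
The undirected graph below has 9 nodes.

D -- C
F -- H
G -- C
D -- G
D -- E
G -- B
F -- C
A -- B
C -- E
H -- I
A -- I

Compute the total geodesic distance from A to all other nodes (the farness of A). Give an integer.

Distances from A: B:1, C:3, D:3, E:4, F:3, G:2, H:2, I:1.
Sum = 1 + 3 + 3 + 4 + 3 + 2 + 2 + 1 = 19.

19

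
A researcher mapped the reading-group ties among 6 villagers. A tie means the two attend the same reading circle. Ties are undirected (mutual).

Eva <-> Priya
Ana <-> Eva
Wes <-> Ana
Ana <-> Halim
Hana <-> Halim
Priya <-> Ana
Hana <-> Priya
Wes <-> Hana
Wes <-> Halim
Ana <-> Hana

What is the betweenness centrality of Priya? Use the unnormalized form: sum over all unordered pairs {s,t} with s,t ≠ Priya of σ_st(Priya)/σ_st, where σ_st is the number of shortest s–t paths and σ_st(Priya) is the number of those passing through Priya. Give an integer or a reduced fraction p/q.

1/2

Pairs whose geodesics pass through Priya — Eva–Hana: 1/2.
All other pairs contribute 0.
Summing the contributions gives betweenness(Priya) = 1/2.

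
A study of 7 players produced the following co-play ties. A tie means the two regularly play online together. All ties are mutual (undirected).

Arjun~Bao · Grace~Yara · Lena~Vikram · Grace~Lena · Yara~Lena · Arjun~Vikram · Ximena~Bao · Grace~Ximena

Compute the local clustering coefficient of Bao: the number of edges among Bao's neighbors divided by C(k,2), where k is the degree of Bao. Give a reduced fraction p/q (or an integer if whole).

Bao's neighbors: Arjun and Ximena (k = 2).
Possible neighbor pairs: C(2,2) = 1. Edges among them: none → e = 0.
Clustering(Bao) = 0/1.

0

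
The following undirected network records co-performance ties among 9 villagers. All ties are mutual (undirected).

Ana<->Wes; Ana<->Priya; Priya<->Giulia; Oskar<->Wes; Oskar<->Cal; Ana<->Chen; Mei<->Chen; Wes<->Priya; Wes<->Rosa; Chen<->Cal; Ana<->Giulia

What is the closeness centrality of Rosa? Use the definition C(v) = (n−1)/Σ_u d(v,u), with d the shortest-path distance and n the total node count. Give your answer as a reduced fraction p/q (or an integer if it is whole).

Distances from Rosa: Ana:2, Cal:3, Chen:3, Giulia:3, Mei:4, Oskar:2, Priya:2, Wes:1. Sum = 20.
n = 9, so closeness = 8/20 = 2/5.

2/5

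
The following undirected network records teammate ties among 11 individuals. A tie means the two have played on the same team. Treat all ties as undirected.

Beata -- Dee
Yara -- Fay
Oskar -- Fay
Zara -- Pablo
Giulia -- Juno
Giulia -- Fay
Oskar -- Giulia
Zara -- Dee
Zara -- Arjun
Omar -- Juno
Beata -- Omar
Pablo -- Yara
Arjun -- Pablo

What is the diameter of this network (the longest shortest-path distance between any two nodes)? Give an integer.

Eccentricity of each node (its greatest distance to any other): Arjun:5, Beata:4, Dee:5, Fay:4, Giulia:4, Juno:5, Omar:4, Oskar:5, Pablo:4, Yara:4, Zara:4.
The maximum eccentricity is 5, realized for instance by the pair Oskar–Dee via Oskar – Giulia – Juno – Omar – Beata – Dee. So the diameter is 5.

5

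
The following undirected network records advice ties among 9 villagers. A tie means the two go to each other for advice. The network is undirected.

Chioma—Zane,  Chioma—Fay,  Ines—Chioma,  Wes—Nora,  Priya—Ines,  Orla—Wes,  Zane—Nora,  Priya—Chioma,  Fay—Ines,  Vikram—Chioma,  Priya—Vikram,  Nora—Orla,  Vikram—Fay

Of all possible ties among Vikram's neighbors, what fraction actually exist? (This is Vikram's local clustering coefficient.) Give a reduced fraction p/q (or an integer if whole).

Vikram's neighbors: Chioma, Fay, and Priya (k = 3).
Possible neighbor pairs: C(3,2) = 3. Edges among them: Chioma–Fay, Chioma–Priya → e = 2.
Clustering(Vikram) = 2/3.

2/3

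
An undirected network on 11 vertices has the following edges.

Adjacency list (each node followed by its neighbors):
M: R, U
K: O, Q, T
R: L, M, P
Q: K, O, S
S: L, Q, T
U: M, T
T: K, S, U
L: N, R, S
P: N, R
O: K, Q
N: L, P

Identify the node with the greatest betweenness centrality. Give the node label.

Unnormalized betweenness of each node: K:13/3, L:242/15, M:68/15, N:41/15, O:0, P:4/3, Q:217/30, R:139/15, S:257/15, T:323/30, U:83/15.
S has the largest value, 257/15, making it the main broker — the node through which the most shortest paths run.

S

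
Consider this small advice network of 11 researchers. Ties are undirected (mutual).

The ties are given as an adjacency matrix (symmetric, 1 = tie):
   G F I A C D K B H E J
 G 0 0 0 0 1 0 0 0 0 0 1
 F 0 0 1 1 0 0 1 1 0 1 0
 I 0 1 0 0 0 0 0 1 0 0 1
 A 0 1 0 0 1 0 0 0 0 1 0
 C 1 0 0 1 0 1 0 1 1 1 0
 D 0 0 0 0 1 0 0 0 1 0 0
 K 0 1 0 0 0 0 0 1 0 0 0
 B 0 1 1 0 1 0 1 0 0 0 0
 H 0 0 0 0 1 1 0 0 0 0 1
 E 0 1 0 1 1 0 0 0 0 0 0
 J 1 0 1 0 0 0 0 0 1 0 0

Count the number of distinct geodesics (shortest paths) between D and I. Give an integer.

The shortest distance is 3. The length-3 paths are: D–H–J–I; D–C–B–I.
That gives 2 distinct shortest paths.

2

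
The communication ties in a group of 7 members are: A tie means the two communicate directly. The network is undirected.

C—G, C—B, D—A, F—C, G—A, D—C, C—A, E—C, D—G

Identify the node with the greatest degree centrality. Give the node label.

Degrees — A:3, B:1, C:6, D:3, E:1, F:1, G:3.
The maximum is 6, attained only by C.

C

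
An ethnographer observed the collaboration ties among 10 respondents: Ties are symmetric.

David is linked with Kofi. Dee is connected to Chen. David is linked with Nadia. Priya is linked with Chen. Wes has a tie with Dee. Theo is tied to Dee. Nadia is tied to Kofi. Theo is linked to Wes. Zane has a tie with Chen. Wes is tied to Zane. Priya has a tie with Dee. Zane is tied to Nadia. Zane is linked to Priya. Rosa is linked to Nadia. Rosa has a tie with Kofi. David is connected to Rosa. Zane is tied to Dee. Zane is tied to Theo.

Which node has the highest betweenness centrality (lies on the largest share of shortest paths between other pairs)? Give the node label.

Zane

Unnormalized betweenness of each node: Chen:0, David:0, Dee:2, Kofi:0, Nadia:18, Priya:0, Rosa:0, Theo:0, Wes:0, Zane:22.
Zane has the largest value, 22, making it the main broker — the node through which the most shortest paths run.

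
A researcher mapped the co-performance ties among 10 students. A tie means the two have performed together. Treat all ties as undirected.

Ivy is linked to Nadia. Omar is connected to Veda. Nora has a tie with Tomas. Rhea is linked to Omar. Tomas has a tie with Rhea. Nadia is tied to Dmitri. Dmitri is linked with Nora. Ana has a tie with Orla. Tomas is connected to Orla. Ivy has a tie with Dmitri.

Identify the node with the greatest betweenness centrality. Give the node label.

Tomas

Unnormalized betweenness of each node: Ana:0, Dmitri:14, Ivy:0, Nadia:0, Nora:18, Omar:8, Orla:8, Rhea:14, Tomas:26, Veda:0.
Tomas has the largest value, 26, making it the main broker — the node through which the most shortest paths run.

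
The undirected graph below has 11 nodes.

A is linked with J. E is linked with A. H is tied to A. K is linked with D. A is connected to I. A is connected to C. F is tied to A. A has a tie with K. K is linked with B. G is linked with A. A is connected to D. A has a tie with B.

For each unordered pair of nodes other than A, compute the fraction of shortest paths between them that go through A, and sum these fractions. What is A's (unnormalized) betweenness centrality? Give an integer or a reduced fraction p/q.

Pairs whose geodesics pass through A — I–K: 1; I–H: 1; I–G: 1; I–C: 1; I–E: 1; I–J: 1; I–B: 1; I–D: 1; I–F: 1; K–H: 1; K–G: 1; K–C: 1; K–E: 1; K–J: 1 … (+29 more pairs).
All other pairs contribute 0.
Summing the contributions gives betweenness(A) = 85/2.

85/2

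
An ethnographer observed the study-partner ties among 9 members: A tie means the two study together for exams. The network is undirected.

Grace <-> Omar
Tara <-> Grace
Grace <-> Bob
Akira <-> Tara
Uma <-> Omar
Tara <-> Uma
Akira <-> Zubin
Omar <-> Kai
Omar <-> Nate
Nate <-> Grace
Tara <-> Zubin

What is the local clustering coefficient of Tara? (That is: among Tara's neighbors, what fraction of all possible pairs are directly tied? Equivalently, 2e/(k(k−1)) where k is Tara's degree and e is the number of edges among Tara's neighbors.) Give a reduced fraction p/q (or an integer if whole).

Tara's neighbors: Akira, Grace, Uma, and Zubin (k = 4).
Possible neighbor pairs: C(4,2) = 6. Edges among them: Akira–Zubin → e = 1.
Clustering(Tara) = 1/6.

1/6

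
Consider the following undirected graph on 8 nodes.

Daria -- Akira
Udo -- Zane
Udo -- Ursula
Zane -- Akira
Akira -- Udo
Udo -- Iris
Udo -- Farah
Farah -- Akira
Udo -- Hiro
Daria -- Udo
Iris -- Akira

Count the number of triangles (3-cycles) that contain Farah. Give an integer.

Farah's neighbors: Akira and Udo.
Neighbor pairs that are themselves tied: Farah–Akira–Udo. Each forms one triangle with Farah, for 1 in total.

1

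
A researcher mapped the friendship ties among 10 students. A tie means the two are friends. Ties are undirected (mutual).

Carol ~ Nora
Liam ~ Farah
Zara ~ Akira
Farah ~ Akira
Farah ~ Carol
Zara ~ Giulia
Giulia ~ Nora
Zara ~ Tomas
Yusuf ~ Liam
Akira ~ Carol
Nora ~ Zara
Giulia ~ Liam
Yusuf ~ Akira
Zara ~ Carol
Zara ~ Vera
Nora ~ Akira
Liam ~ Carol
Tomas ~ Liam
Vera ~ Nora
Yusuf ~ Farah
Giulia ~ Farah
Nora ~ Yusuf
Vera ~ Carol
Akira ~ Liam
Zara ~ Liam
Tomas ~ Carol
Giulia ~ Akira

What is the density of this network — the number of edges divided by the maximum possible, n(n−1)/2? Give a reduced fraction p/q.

3/5

There are 27 edges and 10 nodes, so the maximum possible is C(10,2) = 45.
Density = 27/45 = 3/5.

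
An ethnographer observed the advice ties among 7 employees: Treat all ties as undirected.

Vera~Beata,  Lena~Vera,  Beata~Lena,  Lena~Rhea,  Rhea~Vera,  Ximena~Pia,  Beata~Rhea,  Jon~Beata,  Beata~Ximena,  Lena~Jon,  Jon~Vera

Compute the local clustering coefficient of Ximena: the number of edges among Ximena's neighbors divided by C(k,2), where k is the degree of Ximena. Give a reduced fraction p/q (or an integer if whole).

Ximena's neighbors: Beata and Pia (k = 2).
Possible neighbor pairs: C(2,2) = 1. Edges among them: none → e = 0.
Clustering(Ximena) = 0/1.

0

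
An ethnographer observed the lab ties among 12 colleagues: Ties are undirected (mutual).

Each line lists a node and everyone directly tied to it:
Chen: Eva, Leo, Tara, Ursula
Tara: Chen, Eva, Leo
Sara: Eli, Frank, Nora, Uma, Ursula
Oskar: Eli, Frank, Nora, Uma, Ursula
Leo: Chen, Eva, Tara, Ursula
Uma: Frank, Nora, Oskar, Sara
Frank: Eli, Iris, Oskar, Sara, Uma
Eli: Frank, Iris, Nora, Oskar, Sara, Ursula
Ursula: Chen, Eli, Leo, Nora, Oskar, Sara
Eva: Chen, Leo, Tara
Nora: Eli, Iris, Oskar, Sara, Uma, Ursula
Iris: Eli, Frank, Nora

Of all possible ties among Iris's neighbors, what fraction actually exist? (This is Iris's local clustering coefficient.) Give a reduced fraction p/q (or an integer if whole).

2/3

Iris's neighbors: Eli, Frank, and Nora (k = 3).
Possible neighbor pairs: C(3,2) = 3. Edges among them: Eli–Frank, Eli–Nora → e = 2.
Clustering(Iris) = 2/3.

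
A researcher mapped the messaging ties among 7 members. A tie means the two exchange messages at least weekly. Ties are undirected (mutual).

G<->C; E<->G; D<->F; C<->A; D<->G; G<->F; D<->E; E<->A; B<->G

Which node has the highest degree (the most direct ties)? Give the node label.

Degrees — A:2, B:1, C:2, D:3, E:3, F:2, G:5.
The maximum is 5, attained only by G.

G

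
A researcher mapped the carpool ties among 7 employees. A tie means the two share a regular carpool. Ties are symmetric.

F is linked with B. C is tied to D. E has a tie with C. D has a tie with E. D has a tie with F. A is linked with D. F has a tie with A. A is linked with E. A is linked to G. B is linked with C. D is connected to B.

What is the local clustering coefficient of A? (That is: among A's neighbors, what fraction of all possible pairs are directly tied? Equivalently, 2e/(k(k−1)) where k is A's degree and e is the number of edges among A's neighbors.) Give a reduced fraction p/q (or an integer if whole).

A's neighbors: D, E, F, and G (k = 4).
Possible neighbor pairs: C(4,2) = 6. Edges among them: D–E, D–F → e = 2.
Clustering(A) = 2/6 = 1/3.

1/3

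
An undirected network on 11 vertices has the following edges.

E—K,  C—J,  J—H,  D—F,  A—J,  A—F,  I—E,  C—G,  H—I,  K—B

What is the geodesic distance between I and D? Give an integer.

One shortest route is I – H – J – A – F – D, which uses 5 edges, and at distance 4 from I we only reach {F, G}, which does not include D. So d(I,D) = 5.

5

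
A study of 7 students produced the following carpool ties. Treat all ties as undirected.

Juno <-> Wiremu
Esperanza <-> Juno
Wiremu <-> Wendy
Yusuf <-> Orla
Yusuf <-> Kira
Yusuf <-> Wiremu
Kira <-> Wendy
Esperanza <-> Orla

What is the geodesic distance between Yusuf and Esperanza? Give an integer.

One shortest route is Yusuf – Orla – Esperanza, which uses 2 edges, and Yusuf and Esperanza are not directly tied, so nothing shorter exists. So d(Yusuf,Esperanza) = 2.

2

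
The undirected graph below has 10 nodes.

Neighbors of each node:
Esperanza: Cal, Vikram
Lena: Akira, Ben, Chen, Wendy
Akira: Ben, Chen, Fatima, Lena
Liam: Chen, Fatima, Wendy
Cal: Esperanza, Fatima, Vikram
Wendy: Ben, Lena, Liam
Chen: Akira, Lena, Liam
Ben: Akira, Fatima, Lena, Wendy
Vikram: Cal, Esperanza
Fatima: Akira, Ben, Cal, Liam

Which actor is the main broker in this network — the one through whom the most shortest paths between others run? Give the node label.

Unnormalized betweenness of each node: Akira:9/2, Ben:9/2, Cal:14, Chen:1, Esperanza:0, Fatima:19, Lena:3/2, Liam:9/2, Vikram:0, Wendy:1.
Fatima has the largest value, 19, making it the main broker — the node through which the most shortest paths run.

Fatima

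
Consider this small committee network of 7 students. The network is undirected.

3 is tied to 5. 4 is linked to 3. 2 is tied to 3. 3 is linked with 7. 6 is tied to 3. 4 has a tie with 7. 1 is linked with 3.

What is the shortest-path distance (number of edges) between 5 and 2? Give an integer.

One shortest route is 5 – 3 – 2, which uses 2 edges, and 5 and 2 are not directly tied, so nothing shorter exists. So d(5,2) = 2.

2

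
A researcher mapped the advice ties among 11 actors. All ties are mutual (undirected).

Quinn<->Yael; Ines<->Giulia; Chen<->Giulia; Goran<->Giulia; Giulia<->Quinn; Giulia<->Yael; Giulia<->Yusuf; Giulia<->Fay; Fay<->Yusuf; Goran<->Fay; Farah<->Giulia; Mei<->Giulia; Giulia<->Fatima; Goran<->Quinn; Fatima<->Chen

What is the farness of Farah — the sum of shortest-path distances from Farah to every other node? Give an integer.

19

Distances from Farah: Chen:2, Fatima:2, Fay:2, Giulia:1, Goran:2, Ines:2, Mei:2, Quinn:2, Yael:2, Yusuf:2.
Sum = 2 + 2 + 2 + 1 + 2 + 2 + 2 + 2 + 2 + 2 = 19.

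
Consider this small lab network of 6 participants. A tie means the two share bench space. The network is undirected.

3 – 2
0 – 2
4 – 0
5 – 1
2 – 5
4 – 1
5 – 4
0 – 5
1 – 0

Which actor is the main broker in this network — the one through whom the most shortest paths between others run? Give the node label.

Unnormalized betweenness of each node: 0:2, 1:0, 2:4, 3:0, 4:0, 5:2.
2 has the largest value, 4, making it the main broker — the node through which the most shortest paths run.

2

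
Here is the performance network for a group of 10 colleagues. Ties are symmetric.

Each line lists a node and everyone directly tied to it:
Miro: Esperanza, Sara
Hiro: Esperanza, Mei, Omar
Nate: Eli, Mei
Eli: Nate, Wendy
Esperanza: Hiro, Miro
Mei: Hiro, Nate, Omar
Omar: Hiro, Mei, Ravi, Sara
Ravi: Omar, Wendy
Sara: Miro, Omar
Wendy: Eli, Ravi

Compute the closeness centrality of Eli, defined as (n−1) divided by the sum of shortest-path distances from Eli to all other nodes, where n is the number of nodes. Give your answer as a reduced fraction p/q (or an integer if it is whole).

Distances from Eli: Esperanza:4, Hiro:3, Mei:2, Miro:5, Nate:1, Omar:3, Ravi:2, Sara:4, Wendy:1. Sum = 25.
n = 10, so closeness = 9/25.

9/25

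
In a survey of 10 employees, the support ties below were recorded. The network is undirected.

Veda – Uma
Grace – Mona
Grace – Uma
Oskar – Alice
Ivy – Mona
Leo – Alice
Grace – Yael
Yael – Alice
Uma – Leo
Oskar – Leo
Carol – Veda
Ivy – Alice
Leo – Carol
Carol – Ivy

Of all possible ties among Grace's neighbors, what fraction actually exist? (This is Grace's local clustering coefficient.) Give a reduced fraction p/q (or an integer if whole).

0

Grace's neighbors: Mona, Uma, and Yael (k = 3).
Possible neighbor pairs: C(3,2) = 3. Edges among them: none → e = 0.
Clustering(Grace) = 0/3 = 0.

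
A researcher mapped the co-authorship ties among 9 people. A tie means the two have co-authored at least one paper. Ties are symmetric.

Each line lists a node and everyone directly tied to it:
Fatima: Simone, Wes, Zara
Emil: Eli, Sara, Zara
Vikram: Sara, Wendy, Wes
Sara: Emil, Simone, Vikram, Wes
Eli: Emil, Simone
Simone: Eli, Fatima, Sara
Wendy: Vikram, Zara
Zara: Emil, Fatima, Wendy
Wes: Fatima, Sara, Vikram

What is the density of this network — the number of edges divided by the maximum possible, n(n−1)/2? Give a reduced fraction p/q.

There are 13 edges and 9 nodes, so the maximum possible is C(9,2) = 36.
Density = 13/36.

13/36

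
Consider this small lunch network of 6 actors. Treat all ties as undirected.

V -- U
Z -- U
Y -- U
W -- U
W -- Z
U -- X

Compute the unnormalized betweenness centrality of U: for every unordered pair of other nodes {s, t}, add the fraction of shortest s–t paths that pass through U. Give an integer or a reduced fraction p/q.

Pairs whose geodesics pass through U — Y–Z: 1; Y–W: 1; Y–X: 1; Y–V: 1; Z–X: 1; Z–V: 1; W–X: 1; W–V: 1; X–V: 1.
All other pairs contribute 0.
Summing the contributions gives betweenness(U) = 9.

9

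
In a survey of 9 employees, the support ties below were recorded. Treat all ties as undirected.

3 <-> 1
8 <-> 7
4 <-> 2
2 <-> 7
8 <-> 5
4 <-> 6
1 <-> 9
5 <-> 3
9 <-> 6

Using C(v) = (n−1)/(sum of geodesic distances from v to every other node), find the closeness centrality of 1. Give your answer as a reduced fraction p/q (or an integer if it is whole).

Distances from 1: 2:4, 3:1, 4:3, 5:2, 6:2, 7:4, 8:3, 9:1. Sum = 20.
n = 9, so closeness = 8/20 = 2/5.

2/5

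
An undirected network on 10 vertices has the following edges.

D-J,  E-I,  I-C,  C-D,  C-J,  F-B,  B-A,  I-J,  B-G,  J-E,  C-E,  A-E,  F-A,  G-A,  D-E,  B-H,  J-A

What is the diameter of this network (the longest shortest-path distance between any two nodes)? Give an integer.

4

Eccentricity of each node (its greatest distance to any other): A:2, B:3, C:4, D:4, E:3, F:3, G:3, H:4, I:4, J:3.
The maximum eccentricity is 4, realized for instance by the pair D–H via D – J – A – B – H. So the diameter is 4.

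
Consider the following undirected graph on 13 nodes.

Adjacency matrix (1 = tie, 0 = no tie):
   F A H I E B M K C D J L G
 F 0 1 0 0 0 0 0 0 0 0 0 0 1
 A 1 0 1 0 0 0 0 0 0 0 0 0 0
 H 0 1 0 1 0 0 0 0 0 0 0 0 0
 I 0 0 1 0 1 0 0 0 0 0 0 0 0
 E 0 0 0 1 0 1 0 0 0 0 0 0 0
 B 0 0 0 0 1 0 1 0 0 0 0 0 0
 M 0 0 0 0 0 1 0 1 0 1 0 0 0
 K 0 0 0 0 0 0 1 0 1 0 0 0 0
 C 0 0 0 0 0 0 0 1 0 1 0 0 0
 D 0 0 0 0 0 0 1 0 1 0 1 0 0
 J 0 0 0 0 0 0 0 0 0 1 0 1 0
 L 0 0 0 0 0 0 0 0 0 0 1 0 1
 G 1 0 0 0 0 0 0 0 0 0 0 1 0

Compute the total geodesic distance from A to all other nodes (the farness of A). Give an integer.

Distances from A: B:4, C:6, D:5, E:3, F:1, G:2, H:1, I:2, J:4, K:6, L:3, M:5.
Sum = 4 + 6 + 5 + 3 + 1 + 2 + 1 + 2 + 4 + 6 + 3 + 5 = 42.

42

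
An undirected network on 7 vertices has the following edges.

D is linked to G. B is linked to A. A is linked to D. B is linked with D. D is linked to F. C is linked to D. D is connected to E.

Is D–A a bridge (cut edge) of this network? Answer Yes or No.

Even without that edge, D still reaches A via D – B – A, so the network stays connected. Not a bridge.

No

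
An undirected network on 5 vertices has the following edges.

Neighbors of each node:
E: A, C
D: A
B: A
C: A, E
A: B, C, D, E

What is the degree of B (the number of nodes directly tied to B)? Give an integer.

1

B is directly tied to A. That is 1 neighbor, so the degree of B is 1.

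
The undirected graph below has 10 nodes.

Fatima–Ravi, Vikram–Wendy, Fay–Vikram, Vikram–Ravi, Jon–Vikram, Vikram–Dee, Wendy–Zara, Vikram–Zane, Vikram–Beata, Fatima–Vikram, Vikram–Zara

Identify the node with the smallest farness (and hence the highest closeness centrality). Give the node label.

Vikram

Farness (sum of distances to all others) for each node — Beata:17, Dee:17, Fatima:16, Fay:17, Jon:17, Ravi:16, Vikram:9, Wendy:16, Zane:17, Zara:16.
The smallest farness is 9, for Vikram, so Vikram has the highest closeness.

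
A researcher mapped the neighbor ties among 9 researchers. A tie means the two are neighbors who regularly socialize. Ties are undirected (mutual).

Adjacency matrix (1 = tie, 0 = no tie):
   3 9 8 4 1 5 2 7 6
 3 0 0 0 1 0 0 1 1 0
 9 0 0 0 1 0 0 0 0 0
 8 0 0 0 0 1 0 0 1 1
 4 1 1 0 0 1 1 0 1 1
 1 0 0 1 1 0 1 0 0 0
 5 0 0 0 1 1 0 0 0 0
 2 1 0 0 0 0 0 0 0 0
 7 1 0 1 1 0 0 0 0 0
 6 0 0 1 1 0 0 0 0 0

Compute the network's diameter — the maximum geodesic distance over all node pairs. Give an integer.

Eccentricity of each node (its greatest distance to any other): 1:3, 2:3, 3:2, 4:2, 5:3, 6:3, 7:2, 8:3, 9:3.
The maximum eccentricity is 3, realized for instance by the pair 9–8 via 9 – 4 – 6 – 8. So the diameter is 3.

3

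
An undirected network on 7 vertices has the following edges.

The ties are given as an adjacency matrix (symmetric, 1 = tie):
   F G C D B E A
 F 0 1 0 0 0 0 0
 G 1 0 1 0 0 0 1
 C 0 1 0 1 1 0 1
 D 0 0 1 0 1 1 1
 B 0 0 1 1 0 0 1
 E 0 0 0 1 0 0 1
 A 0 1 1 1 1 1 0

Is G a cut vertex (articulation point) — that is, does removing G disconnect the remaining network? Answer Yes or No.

Yes

Removing G leaves {F} with no path to {A, B, C, D, and E}, so the network splits into 2 components. G is a cut vertex.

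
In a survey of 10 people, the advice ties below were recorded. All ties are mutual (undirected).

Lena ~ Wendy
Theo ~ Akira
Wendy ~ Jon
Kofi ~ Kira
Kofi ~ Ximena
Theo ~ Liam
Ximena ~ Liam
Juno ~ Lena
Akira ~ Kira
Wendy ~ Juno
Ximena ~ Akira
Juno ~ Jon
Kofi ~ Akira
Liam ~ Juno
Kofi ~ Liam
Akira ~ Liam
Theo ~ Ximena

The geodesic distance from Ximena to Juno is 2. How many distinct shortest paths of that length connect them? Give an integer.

The shortest distance is 2, and the only length-2 path is Ximena–Liam–Juno. So there is exactly 1 shortest path.

1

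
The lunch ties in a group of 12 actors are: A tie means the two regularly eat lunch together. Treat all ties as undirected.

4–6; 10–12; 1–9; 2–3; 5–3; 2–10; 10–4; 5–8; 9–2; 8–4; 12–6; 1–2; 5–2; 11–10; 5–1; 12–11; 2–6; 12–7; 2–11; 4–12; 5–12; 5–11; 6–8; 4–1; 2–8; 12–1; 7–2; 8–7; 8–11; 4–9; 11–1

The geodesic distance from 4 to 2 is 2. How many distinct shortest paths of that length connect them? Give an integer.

The shortest distance is 2. The length-2 paths are: 4–9–2; 4–8–2; 4–6–2; 4–10–2; 4–1–2.
That gives 5 distinct shortest paths.

5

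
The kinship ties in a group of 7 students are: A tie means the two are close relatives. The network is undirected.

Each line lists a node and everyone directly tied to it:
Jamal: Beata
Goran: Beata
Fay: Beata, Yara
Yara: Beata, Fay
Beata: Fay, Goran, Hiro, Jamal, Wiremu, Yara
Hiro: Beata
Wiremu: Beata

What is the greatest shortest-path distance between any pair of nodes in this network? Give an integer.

Eccentricity of each node (its greatest distance to any other): Beata:1, Fay:2, Goran:2, Hiro:2, Jamal:2, Wiremu:2, Yara:2.
The maximum eccentricity is 2, realized for instance by the pair Hiro–Wiremu via Hiro – Beata – Wiremu. So the diameter is 2.

2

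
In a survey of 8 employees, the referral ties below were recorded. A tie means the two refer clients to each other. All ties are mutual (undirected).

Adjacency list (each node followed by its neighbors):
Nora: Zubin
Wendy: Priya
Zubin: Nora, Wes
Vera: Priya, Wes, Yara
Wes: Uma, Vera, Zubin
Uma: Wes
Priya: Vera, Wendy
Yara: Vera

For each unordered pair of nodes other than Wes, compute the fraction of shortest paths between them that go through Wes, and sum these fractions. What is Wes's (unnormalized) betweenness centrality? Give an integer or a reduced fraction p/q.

Pairs whose geodesics pass through Wes — Wendy–Zubin: 1; Wendy–Nora: 1; Wendy–Uma: 1; Vera–Zubin: 1; Vera–Nora: 1; Vera–Uma: 1; Zubin–Uma: 1; Zubin–Yara: 1; Zubin–Priya: 1; Nora–Uma: 1; Nora–Yara: 1; Nora–Priya: 1; Uma–Yara: 1; Uma–Priya: 1.
All other pairs contribute 0.
Summing the contributions gives betweenness(Wes) = 14.

14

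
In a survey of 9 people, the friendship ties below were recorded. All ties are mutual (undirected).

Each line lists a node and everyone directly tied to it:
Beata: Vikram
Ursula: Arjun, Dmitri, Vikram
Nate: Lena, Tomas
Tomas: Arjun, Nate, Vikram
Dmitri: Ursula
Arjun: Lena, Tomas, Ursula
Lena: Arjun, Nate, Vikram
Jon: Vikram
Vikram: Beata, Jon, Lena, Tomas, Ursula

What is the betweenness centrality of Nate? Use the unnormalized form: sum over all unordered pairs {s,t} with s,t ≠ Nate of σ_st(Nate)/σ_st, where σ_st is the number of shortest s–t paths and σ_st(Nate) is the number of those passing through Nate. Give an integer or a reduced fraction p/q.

Pairs whose geodesics pass through Nate — Tomas–Lena: 1/3.
All other pairs contribute 0.
Summing the contributions gives betweenness(Nate) = 1/3.

1/3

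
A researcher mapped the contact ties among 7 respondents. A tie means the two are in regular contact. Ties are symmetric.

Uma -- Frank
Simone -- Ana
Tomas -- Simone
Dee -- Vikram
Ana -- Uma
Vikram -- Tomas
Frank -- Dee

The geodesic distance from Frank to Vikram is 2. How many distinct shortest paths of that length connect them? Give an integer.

1

The shortest distance is 2, and the only length-2 path is Frank–Dee–Vikram. So there is exactly 1 shortest path.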